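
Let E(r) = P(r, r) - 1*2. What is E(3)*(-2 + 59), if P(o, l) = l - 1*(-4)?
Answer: 285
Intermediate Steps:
P(o, l) = 4 + l (P(o, l) = l + 4 = 4 + l)
E(r) = 2 + r (E(r) = (4 + r) - 1*2 = (4 + r) - 2 = 2 + r)
E(3)*(-2 + 59) = (2 + 3)*(-2 + 59) = 5*57 = 285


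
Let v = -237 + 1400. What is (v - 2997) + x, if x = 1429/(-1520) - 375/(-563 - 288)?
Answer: -2372961759/1293520 ≈ -1834.5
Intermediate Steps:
x = -646079/1293520 (x = 1429*(-1/1520) - 375/(-851) = -1429/1520 - 375*(-1/851) = -1429/1520 + 375/851 = -646079/1293520 ≈ -0.49947)
v = 1163
(v - 2997) + x = (1163 - 2997) - 646079/1293520 = -1834 - 646079/1293520 = -2372961759/1293520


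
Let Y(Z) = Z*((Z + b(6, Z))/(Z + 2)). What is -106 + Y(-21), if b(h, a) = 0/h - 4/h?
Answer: -2469/19 ≈ -129.95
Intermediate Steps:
b(h, a) = -4/h (b(h, a) = 0 - 4/h = -4/h)
Y(Z) = Z*(-⅔ + Z)/(2 + Z) (Y(Z) = Z*((Z - 4/6)/(Z + 2)) = Z*((Z - 4*⅙)/(2 + Z)) = Z*((Z - ⅔)/(2 + Z)) = Z*((-⅔ + Z)/(2 + Z)) = Z*(-⅔ + Z)/(2 + Z))
-106 + Y(-21) = -106 + (⅓)*(-21)*(-2 + 3*(-21))/(2 - 21) = -106 + (⅓)*(-21)*(-2 - 63)/(-19) = -106 + (⅓)*(-21)*(-1/19)*(-65) = -106 - 455/19 = -2469/19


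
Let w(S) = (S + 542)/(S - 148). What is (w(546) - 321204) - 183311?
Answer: -100397941/199 ≈ -5.0451e+5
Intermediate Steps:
w(S) = (542 + S)/(-148 + S)
(w(546) - 321204) - 183311 = ((542 + 546)/(-148 + 546) - 321204) - 183311 = (1088/398 - 321204) - 183311 = ((1/398)*1088 - 321204) - 183311 = (544/199 - 321204) - 183311 = -63919052/199 - 183311 = -100397941/199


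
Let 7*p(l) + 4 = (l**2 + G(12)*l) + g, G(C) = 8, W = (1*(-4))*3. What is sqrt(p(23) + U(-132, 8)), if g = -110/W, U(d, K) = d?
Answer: I*sqrt(51870)/42 ≈ 5.4226*I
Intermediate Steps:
W = -12 (W = -4*3 = -12)
g = 55/6 (g = -110/(-12) = -110*(-1/12) = 55/6 ≈ 9.1667)
p(l) = 31/42 + l**2/7 + 8*l/7 (p(l) = -4/7 + ((l**2 + 8*l) + 55/6)/7 = -4/7 + (55/6 + l**2 + 8*l)/7 = -4/7 + (55/42 + l**2/7 + 8*l/7) = 31/42 + l**2/7 + 8*l/7)
sqrt(p(23) + U(-132, 8)) = sqrt((31/42 + (1/7)*23**2 + (8/7)*23) - 132) = sqrt((31/42 + (1/7)*529 + 184/7) - 132) = sqrt((31/42 + 529/7 + 184/7) - 132) = sqrt(4309/42 - 132) = sqrt(-1235/42) = I*sqrt(51870)/42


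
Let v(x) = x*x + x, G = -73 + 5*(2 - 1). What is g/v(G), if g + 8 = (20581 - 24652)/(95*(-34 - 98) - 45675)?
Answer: -153883/88409180 ≈ -0.0017406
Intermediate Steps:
G = -68 (G = -73 + 5*1 = -73 + 5 = -68)
v(x) = x + x² (v(x) = x² + x = x + x²)
g = -153883/19405 (g = -8 + (20581 - 24652)/(95*(-34 - 98) - 45675) = -8 - 4071/(95*(-132) - 45675) = -8 - 4071/(-12540 - 45675) = -8 - 4071/(-58215) = -8 - 4071*(-1/58215) = -8 + 1357/19405 = -153883/19405 ≈ -7.9301)
g/v(G) = -153883*(-1/(68*(1 - 68)))/19405 = -153883/(19405*((-68*(-67)))) = -153883/19405/4556 = -153883/19405*1/4556 = -153883/88409180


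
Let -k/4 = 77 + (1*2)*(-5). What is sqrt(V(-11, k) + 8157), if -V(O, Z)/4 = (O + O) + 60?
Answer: sqrt(8005) ≈ 89.471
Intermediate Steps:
k = -268 (k = -4*(77 + (1*2)*(-5)) = -4*(77 + 2*(-5)) = -4*(77 - 10) = -4*67 = -268)
V(O, Z) = -240 - 8*O (V(O, Z) = -4*((O + O) + 60) = -4*(2*O + 60) = -4*(60 + 2*O) = -240 - 8*O)
sqrt(V(-11, k) + 8157) = sqrt((-240 - 8*(-11)) + 8157) = sqrt((-240 + 88) + 8157) = sqrt(-152 + 8157) = sqrt(8005)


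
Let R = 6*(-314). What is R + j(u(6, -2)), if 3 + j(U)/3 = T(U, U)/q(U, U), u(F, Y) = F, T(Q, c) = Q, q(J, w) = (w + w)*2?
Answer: -7569/4 ≈ -1892.3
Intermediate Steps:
q(J, w) = 4*w (q(J, w) = (2*w)*2 = 4*w)
j(U) = -33/4 (j(U) = -9 + 3*(U/((4*U))) = -9 + 3*(U*(1/(4*U))) = -9 + 3*(¼) = -9 + ¾ = -33/4)
R = -1884
R + j(u(6, -2)) = -1884 - 33/4 = -7569/4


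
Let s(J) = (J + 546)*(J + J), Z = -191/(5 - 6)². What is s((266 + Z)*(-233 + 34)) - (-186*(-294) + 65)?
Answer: 429158401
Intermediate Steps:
Z = -191 (Z = -191/((-1)²) = -191/1 = -191*1 = -191)
s(J) = 2*J*(546 + J) (s(J) = (546 + J)*(2*J) = 2*J*(546 + J))
s((266 + Z)*(-233 + 34)) - (-186*(-294) + 65) = 2*((266 - 191)*(-233 + 34))*(546 + (266 - 191)*(-233 + 34)) - (-186*(-294) + 65) = 2*(75*(-199))*(546 + 75*(-199)) - (54684 + 65) = 2*(-14925)*(546 - 14925) - 1*54749 = 2*(-14925)*(-14379) - 54749 = 429213150 - 54749 = 429158401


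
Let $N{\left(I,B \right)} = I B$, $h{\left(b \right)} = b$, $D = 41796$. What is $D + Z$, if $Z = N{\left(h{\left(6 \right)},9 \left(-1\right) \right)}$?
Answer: $41742$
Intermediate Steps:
$N{\left(I,B \right)} = B I$
$Z = -54$ ($Z = 9 \left(-1\right) 6 = \left(-9\right) 6 = -54$)
$D + Z = 41796 - 54 = 41742$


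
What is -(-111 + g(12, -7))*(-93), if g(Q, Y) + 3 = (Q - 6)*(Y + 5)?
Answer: -11718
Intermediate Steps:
g(Q, Y) = -3 + (-6 + Q)*(5 + Y) (g(Q, Y) = -3 + (Q - 6)*(Y + 5) = -3 + (-6 + Q)*(5 + Y))
-(-111 + g(12, -7))*(-93) = -(-111 + (-33 - 6*(-7) + 5*12 + 12*(-7)))*(-93) = -(-111 + (-33 + 42 + 60 - 84))*(-93) = -(-111 - 15)*(-93) = -(-126)*(-93) = -1*11718 = -11718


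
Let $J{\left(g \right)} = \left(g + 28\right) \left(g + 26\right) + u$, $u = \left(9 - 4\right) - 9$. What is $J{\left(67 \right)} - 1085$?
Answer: $7746$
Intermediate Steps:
$u = -4$ ($u = 5 - 9 = -4$)
$J{\left(g \right)} = -4 + \left(26 + g\right) \left(28 + g\right)$ ($J{\left(g \right)} = \left(g + 28\right) \left(g + 26\right) - 4 = \left(28 + g\right) \left(26 + g\right) - 4 = \left(26 + g\right) \left(28 + g\right) - 4 = -4 + \left(26 + g\right) \left(28 + g\right)$)
$J{\left(67 \right)} - 1085 = \left(724 + 67^{2} + 54 \cdot 67\right) - 1085 = \left(724 + 4489 + 3618\right) - 1085 = 8831 - 1085 = 7746$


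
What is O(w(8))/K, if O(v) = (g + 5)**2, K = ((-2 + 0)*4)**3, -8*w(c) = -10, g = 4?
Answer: -81/512 ≈ -0.15820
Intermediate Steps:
w(c) = 5/4 (w(c) = -1/8*(-10) = 5/4)
K = -512 (K = (-2*4)**3 = (-8)**3 = -512)
O(v) = 81 (O(v) = (4 + 5)**2 = 9**2 = 81)
O(w(8))/K = 81/(-512) = 81*(-1/512) = -81/512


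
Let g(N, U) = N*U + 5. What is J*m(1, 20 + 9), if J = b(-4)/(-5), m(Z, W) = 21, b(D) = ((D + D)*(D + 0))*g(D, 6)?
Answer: 12768/5 ≈ 2553.6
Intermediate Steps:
g(N, U) = 5 + N*U
b(D) = 2*D²*(5 + 6*D) (b(D) = ((D + D)*(D + 0))*(5 + D*6) = ((2*D)*D)*(5 + 6*D) = (2*D²)*(5 + 6*D) = 2*D²*(5 + 6*D))
J = 608/5 (J = ((-4)²*(10 + 12*(-4)))/(-5) = (16*(10 - 48))*(-⅕) = (16*(-38))*(-⅕) = -608*(-⅕) = 608/5 ≈ 121.60)
J*m(1, 20 + 9) = (608/5)*21 = 12768/5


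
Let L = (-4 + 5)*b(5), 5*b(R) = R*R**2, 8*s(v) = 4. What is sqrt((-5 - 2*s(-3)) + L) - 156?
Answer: -156 + sqrt(19) ≈ -151.64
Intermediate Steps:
s(v) = 1/2 (s(v) = (1/8)*4 = 1/2)
b(R) = R**3/5 (b(R) = (R*R**2)/5 = R**3/5)
L = 25 (L = (-4 + 5)*((1/5)*5**3) = 1*((1/5)*125) = 1*25 = 25)
sqrt((-5 - 2*s(-3)) + L) - 156 = sqrt((-5 - 2*1/2) + 25) - 156 = sqrt((-5 - 1) + 25) - 156 = sqrt(-6 + 25) - 156 = sqrt(19) - 156 = -156 + sqrt(19)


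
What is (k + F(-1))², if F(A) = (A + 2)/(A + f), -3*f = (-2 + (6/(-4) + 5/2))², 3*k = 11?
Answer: 1225/144 ≈ 8.5069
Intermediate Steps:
k = 11/3 (k = (⅓)*11 = 11/3 ≈ 3.6667)
f = -⅓ (f = -(-2 + (6/(-4) + 5/2))²/3 = -(-2 + (6*(-¼) + 5*(½)))²/3 = -(-2 + (-3/2 + 5/2))²/3 = -(-2 + 1)²/3 = -⅓*(-1)² = -⅓*1 = -⅓ ≈ -0.33333)
F(A) = (2 + A)/(-⅓ + A) (F(A) = (A + 2)/(A - ⅓) = (2 + A)/(-⅓ + A))
(k + F(-1))² = (11/3 + 3*(2 - 1)/(-1 + 3*(-1)))² = (11/3 + 3*1/(-1 - 3))² = (11/3 + 3*1/(-4))² = (11/3 + 3*(-¼)*1)² = (11/3 - ¾)² = (35/12)² = 1225/144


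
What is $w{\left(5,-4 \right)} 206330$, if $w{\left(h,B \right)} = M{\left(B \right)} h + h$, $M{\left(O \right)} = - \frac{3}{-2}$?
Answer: $2579125$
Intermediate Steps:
$M{\left(O \right)} = \frac{3}{2}$ ($M{\left(O \right)} = \left(-3\right) \left(- \frac{1}{2}\right) = \frac{3}{2}$)
$w{\left(h,B \right)} = \frac{5 h}{2}$ ($w{\left(h,B \right)} = \frac{3 h}{2} + h = \frac{5 h}{2}$)
$w{\left(5,-4 \right)} 206330 = \frac{5}{2} \cdot 5 \cdot 206330 = \frac{25}{2} \cdot 206330 = 2579125$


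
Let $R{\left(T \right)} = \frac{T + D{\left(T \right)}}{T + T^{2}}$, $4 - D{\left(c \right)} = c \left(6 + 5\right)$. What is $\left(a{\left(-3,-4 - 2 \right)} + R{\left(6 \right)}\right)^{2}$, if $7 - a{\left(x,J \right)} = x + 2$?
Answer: $\frac{400}{9} \approx 44.444$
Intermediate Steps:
$D{\left(c \right)} = 4 - 11 c$ ($D{\left(c \right)} = 4 - c \left(6 + 5\right) = 4 - c 11 = 4 - 11 c$)
$a{\left(x,J \right)} = 5 - x$ ($a{\left(x,J \right)} = 7 - \left(x + 2\right) = 7 - \left(2 + x\right) = 5 - x$)
$R{\left(T \right)} = \frac{4 - 10 T}{T + T^{2}}$ ($R{\left(T \right)} = \frac{T - \left(-4 + 11 T\right)}{T + T^{2}} = \frac{4 - 10 T}{T + T^{2}}$)
$\left(a{\left(-3,-4 - 2 \right)} + R{\left(6 \right)}\right)^{2} = \left(\left(5 - -3\right) + \frac{2 \left(2 - 30\right)}{6 \left(1 + 6\right)}\right)^{2} = \left(\left(5 + 3\right) + 2 \cdot \frac{1}{6} \cdot \frac{1}{7} \left(2 - 30\right)\right)^{2} = \left(8 + 2 \cdot \frac{1}{6} \cdot \frac{1}{7} \left(-28\right)\right)^{2} = \left(8 - \frac{4}{3}\right)^{2} = \left(\frac{20}{3}\right)^{2} = \frac{400}{9}$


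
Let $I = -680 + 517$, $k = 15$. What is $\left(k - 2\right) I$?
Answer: $-2119$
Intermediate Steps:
$I = -163$
$\left(k - 2\right) I = \left(15 - 2\right) \left(-163\right) = 13 \left(-163\right) = -2119$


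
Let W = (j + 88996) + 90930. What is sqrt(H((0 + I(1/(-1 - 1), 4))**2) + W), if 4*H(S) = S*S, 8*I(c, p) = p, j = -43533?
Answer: sqrt(8729153)/8 ≈ 369.31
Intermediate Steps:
I(c, p) = p/8
W = 136393 (W = (-43533 + 88996) + 90930 = 45463 + 90930 = 136393)
H(S) = S**2/4 (H(S) = (S*S)/4 = S**2/4)
sqrt(H((0 + I(1/(-1 - 1), 4))**2) + W) = sqrt(((0 + (1/8)*4)**2)**2/4 + 136393) = sqrt(((0 + 1/2)**2)**2/4 + 136393) = sqrt(((1/2)**2)**2/4 + 136393) = sqrt((1/4)**2/4 + 136393) = sqrt((1/4)*(1/16) + 136393) = sqrt(1/64 + 136393) = sqrt(8729153/64) = sqrt(8729153)/8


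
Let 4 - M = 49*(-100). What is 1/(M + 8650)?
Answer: 1/13554 ≈ 7.3779e-5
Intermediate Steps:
M = 4904 (M = 4 - 49*(-100) = 4 - 1*(-4900) = 4 + 4900 = 4904)
1/(M + 8650) = 1/(4904 + 8650) = 1/13554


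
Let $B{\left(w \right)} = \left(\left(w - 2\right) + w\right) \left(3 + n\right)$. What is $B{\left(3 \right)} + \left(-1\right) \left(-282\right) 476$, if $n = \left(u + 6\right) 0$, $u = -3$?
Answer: $134244$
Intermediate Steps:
$n = 0$ ($n = \left(-3 + 6\right) 0 = 3 \cdot 0 = 0$)
$B{\left(w \right)} = -6 + 6 w$ ($B{\left(w \right)} = \left(\left(w - 2\right) + w\right) \left(3 + 0\right) = \left(\left(w - 2\right) + w\right) 3 = \left(\left(-2 + w\right) + w\right) 3 = \left(-2 + 2 w\right) 3 = -6 + 6 w$)
$B{\left(3 \right)} + \left(-1\right) \left(-282\right) 476 = \left(-6 + 6 \cdot 3\right) + \left(-1\right) \left(-282\right) 476 = \left(-6 + 18\right) + 282 \cdot 476 = 12 + 134232 = 134244$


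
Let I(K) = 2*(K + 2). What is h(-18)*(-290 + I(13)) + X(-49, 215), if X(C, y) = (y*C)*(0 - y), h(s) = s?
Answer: 2269705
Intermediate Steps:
I(K) = 4 + 2*K (I(K) = 2*(2 + K) = 4 + 2*K)
X(C, y) = -C*y² (X(C, y) = (C*y)*(-y) = -C*y²)
h(-18)*(-290 + I(13)) + X(-49, 215) = -18*(-290 + (4 + 2*13)) - 1*(-49)*215² = -18*(-290 + (4 + 26)) - 1*(-49)*46225 = -18*(-290 + 30) + 2265025 = -18*(-260) + 2265025 = 4680 + 2265025 = 2269705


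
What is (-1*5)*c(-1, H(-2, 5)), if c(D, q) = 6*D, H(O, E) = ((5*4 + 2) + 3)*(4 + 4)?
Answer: 30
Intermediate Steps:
H(O, E) = 200 (H(O, E) = ((20 + 2) + 3)*8 = (22 + 3)*8 = 25*8 = 200)
(-1*5)*c(-1, H(-2, 5)) = (-1*5)*(6*(-1)) = -5*(-6) = 30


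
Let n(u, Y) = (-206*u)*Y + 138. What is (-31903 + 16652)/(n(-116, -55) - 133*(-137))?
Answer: 15251/1295921 ≈ 0.011768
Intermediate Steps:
n(u, Y) = 138 - 206*Y*u (n(u, Y) = -206*Y*u + 138 = 138 - 206*Y*u)
(-31903 + 16652)/(n(-116, -55) - 133*(-137)) = (-31903 + 16652)/((138 - 206*(-55)*(-116)) - 133*(-137)) = -15251/((138 - 1314280) + 18221) = -15251/(-1314142 + 18221) = -15251/(-1295921) = -15251*(-1/1295921) = 15251/1295921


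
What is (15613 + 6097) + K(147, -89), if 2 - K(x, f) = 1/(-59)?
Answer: 1281009/59 ≈ 21712.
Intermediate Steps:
K(x, f) = 119/59 (K(x, f) = 2 - 1/(-59) = 2 - 1*(-1/59) = 2 + 1/59 = 119/59)
(15613 + 6097) + K(147, -89) = (15613 + 6097) + 119/59 = 21710 + 119/59 = 1281009/59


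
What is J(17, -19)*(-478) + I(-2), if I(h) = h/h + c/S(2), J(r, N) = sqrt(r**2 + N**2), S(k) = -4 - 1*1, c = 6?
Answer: -1/5 - 2390*sqrt(26) ≈ -12187.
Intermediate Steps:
S(k) = -5 (S(k) = -4 - 1 = -5)
J(r, N) = sqrt(N**2 + r**2)
I(h) = -1/5 (I(h) = h/h + 6/(-5) = 1 + 6*(-1/5) = 1 - 6/5 = -1/5)
J(17, -19)*(-478) + I(-2) = sqrt((-19)**2 + 17**2)*(-478) - 1/5 = sqrt(361 + 289)*(-478) - 1/5 = sqrt(650)*(-478) - 1/5 = (5*sqrt(26))*(-478) - 1/5 = -2390*sqrt(26) - 1/5 = -1/5 - 2390*sqrt(26)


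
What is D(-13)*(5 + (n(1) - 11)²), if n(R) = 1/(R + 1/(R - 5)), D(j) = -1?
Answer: -886/9 ≈ -98.444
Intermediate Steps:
n(R) = 1/(R + 1/(-5 + R))
D(-13)*(5 + (n(1) - 11)²) = -(5 + ((-5 + 1)/(1 + 1² - 5*1) - 11)²) = -(5 + (-4/(1 + 1 - 5) - 11)²) = -(5 + (-4/(-3) - 11)²) = -(5 + (-⅓*(-4) - 11)²) = -(5 + (4/3 - 11)²) = -(5 + (-29/3)²) = -(5 + 841/9) = -1*886/9 = -886/9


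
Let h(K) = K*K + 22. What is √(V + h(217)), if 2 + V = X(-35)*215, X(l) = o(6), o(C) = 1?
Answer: 2*√11831 ≈ 217.54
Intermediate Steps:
X(l) = 1
h(K) = 22 + K² (h(K) = K² + 22 = 22 + K²)
V = 213 (V = -2 + 1*215 = -2 + 215 = 213)
√(V + h(217)) = √(213 + (22 + 217²)) = √(213 + (22 + 47089)) = √(213 + 47111) = √47324 = 2*√11831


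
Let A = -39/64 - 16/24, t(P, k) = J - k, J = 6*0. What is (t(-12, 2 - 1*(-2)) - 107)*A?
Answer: 9065/64 ≈ 141.64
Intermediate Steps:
J = 0
t(P, k) = -k (t(P, k) = 0 - k = -k)
A = -245/192 (A = -39*1/64 - 16*1/24 = -39/64 - 2/3 = -245/192 ≈ -1.2760)
(t(-12, 2 - 1*(-2)) - 107)*A = (-(2 - 1*(-2)) - 107)*(-245/192) = (-(2 + 2) - 107)*(-245/192) = (-1*4 - 107)*(-245/192) = (-4 - 107)*(-245/192) = -111*(-245/192) = 9065/64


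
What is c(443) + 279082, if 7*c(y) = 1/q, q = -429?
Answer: 838083245/3003 ≈ 2.7908e+5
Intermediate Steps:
c(y) = -1/3003 (c(y) = (1/7)/(-429) = (1/7)*(-1/429) = -1/3003)
c(443) + 279082 = -1/3003 + 279082 = 838083245/3003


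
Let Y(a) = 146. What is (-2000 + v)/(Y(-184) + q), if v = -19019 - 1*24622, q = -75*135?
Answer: 45641/9979 ≈ 4.5737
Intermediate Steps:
q = -10125
v = -43641 (v = -19019 - 24622 = -43641)
(-2000 + v)/(Y(-184) + q) = (-2000 - 43641)/(146 - 10125) = -45641/(-9979) = -45641*(-1/9979) = 45641/9979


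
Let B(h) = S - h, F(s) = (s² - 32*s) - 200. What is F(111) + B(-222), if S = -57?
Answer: 8734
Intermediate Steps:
F(s) = -200 + s² - 32*s
B(h) = -57 - h
F(111) + B(-222) = (-200 + 111² - 32*111) + (-57 - 1*(-222)) = (-200 + 12321 - 3552) + (-57 + 222) = 8569 + 165 = 8734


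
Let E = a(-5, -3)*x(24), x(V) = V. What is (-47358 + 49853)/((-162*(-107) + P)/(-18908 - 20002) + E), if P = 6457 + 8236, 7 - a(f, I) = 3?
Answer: 97080450/3703333 ≈ 26.214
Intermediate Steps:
a(f, I) = 4 (a(f, I) = 7 - 1*3 = 7 - 3 = 4)
P = 14693
E = 96 (E = 4*24 = 96)
(-47358 + 49853)/((-162*(-107) + P)/(-18908 - 20002) + E) = (-47358 + 49853)/((-162*(-107) + 14693)/(-18908 - 20002) + 96) = 2495/((17334 + 14693)/(-38910) + 96) = 2495/(32027*(-1/38910) + 96) = 2495/(-32027/38910 + 96) = 2495/(3703333/38910) = 2495*(38910/3703333) = 97080450/3703333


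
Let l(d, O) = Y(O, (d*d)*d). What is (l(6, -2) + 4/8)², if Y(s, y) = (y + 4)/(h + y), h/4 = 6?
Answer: 289/144 ≈ 2.0069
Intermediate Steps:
h = 24 (h = 4*6 = 24)
Y(s, y) = (4 + y)/(24 + y) (Y(s, y) = (y + 4)/(24 + y) = (4 + y)/(24 + y))
l(d, O) = (4 + d³)/(24 + d³) (l(d, O) = (4 + (d*d)*d)/(24 + (d*d)*d) = (4 + d²*d)/(24 + d²*d) = (4 + d³)/(24 + d³))
(l(6, -2) + 4/8)² = ((4 + 6³)/(24 + 6³) + 4/8)² = ((4 + 216)/(24 + 216) + 4*(⅛))² = (220/240 + ½)² = ((1/240)*220 + ½)² = (11/12 + ½)² = (17/12)² = 289/144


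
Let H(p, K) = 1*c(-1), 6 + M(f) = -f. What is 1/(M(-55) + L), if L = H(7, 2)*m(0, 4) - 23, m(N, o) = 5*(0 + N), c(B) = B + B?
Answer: 1/26 ≈ 0.038462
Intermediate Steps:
c(B) = 2*B
M(f) = -6 - f
m(N, o) = 5*N
H(p, K) = -2 (H(p, K) = 1*(2*(-1)) = 1*(-2) = -2)
L = -23 (L = -10*0 - 23 = -2*0 - 23 = 0 - 23 = -23)
1/(M(-55) + L) = 1/((-6 - 1*(-55)) - 23) = 1/((-6 + 55) - 23) = 1/(49 - 23) = 1/26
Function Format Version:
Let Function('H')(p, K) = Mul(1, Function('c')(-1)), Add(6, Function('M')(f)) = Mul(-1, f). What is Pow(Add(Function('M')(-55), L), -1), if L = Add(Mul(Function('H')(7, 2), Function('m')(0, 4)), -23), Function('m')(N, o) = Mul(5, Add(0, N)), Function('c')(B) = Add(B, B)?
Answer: Rational(1, 26) ≈ 0.038462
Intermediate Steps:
Function('c')(B) = Mul(2, B)
Function('M')(f) = Add(-6, Mul(-1, f))
Function('m')(N, o) = Mul(5, N)
Function('H')(p, K) = -2 (Function('H')(p, K) = Mul(1, Mul(2, -1)) = Mul(1, -2) = -2)
L = -23 (L = Add(Mul(-2, Mul(5, 0)), -23) = Add(Mul(-2, 0), -23) = Add(0, -23) = -23)
Pow(Add(Function('M')(-55), L), -1) = Pow(Add(Add(-6, Mul(-1, -55)), -23), -1) = Pow(Add(Add(-6, 55), -23), -1) = Pow(Add(49, -23), -1) = Pow(26, -1) = Rational(1, 26)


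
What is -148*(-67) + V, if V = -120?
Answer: 9796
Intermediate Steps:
-148*(-67) + V = -148*(-67) - 120 = 9916 - 120 = 9796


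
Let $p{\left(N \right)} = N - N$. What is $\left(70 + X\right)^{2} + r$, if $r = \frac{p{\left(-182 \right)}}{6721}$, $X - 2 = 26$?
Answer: $9604$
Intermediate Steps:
$X = 28$ ($X = 2 + 26 = 28$)
$p{\left(N \right)} = 0$
$r = 0$ ($r = \frac{0}{6721} = 0 \cdot \frac{1}{6721} = 0$)
$\left(70 + X\right)^{2} + r = \left(70 + 28\right)^{2} + 0 = 98^{2} + 0 = 9604 + 0 = 9604$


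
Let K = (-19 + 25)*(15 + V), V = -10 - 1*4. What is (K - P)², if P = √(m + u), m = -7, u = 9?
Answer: (6 - √2)² ≈ 21.029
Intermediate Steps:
V = -14 (V = -10 - 4 = -14)
P = √2 (P = √(-7 + 9) = √2 ≈ 1.4142)
K = 6 (K = (-19 + 25)*(15 - 14) = 6*1 = 6)
(K - P)² = (6 - √2)²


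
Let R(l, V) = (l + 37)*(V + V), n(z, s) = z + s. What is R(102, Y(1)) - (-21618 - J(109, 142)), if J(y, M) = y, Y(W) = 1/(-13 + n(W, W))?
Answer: 238719/11 ≈ 21702.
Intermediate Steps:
n(z, s) = s + z
Y(W) = 1/(-13 + 2*W) (Y(W) = 1/(-13 + (W + W)) = 1/(-13 + 2*W))
R(l, V) = 2*V*(37 + l) (R(l, V) = (37 + l)*(2*V) = 2*V*(37 + l))
R(102, Y(1)) - (-21618 - J(109, 142)) = 2*(37 + 102)/(-13 + 2*1) - (-21618 - 1*109) = 2*139/(-13 + 2) - (-21618 - 109) = 2*139/(-11) - 1*(-21727) = 2*(-1/11)*139 + 21727 = -278/11 + 21727 = 238719/11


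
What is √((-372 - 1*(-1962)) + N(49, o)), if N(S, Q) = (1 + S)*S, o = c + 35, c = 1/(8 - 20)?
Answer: 2*√1010 ≈ 63.561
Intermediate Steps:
c = -1/12 (c = 1/(-12) = -1/12 ≈ -0.083333)
o = 419/12 (o = -1/12 + 35 = 419/12 ≈ 34.917)
N(S, Q) = S*(1 + S)
√((-372 - 1*(-1962)) + N(49, o)) = √((-372 - 1*(-1962)) + 49*(1 + 49)) = √((-372 + 1962) + 49*50) = √(1590 + 2450) = √4040 = 2*√1010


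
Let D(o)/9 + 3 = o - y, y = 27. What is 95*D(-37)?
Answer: -57285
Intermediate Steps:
D(o) = -270 + 9*o (D(o) = -27 + 9*(o - 1*27) = -27 + 9*(o - 27) = -27 + 9*(-27 + o) = -27 + (-243 + 9*o) = -270 + 9*o)
95*D(-37) = 95*(-270 + 9*(-37)) = 95*(-270 - 333) = 95*(-603) = -57285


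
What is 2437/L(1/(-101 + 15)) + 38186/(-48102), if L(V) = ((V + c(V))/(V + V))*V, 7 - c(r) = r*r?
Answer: 866006127599/1243075935 ≈ 696.66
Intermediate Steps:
c(r) = 7 - r² (c(r) = 7 - r*r = 7 - r²)
L(V) = 7/2 + V/2 - V²/2 (L(V) = ((V + (7 - V²))/(V + V))*V = ((7 + V - V²)/((2*V)))*V = ((7 + V - V²)*(1/(2*V)))*V = ((7 + V - V²)/(2*V))*V = 7/2 + V/2 - V²/2)
2437/L(1/(-101 + 15)) + 38186/(-48102) = 2437/(7/2 + 1/(2*(-101 + 15)) - 1/(2*(-101 + 15)²)) + 38186/(-48102) = 2437/(7/2 + (½)/(-86) - (1/(-86))²/2) + 38186*(-1/48102) = 2437/(7/2 + (½)*(-1/86) - (-1/86)²/2) - 19093/24051 = 2437/(7/2 - 1/172 - ½*1/7396) - 19093/24051 = 2437/(7/2 - 1/172 - 1/14792) - 19093/24051 = 2437/(51685/14792) - 19093/24051 = 2437*(14792/51685) - 19093/24051 = 36048104/51685 - 19093/24051 = 866006127599/1243075935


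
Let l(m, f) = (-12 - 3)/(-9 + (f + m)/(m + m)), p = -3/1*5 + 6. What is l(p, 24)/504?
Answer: 5/1652 ≈ 0.0030266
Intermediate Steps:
p = -9 (p = -3*1*5 + 6 = -3*5 + 6 = -15 + 6 = -9)
l(m, f) = -15/(-9 + (f + m)/(2*m)) (l(m, f) = -15/(-9 + (f + m)/((2*m))) = -15/(-9 + (f + m)*(1/(2*m))) = -15/(-9 + (f + m)/(2*m)))
l(p, 24)/504 = -30*(-9)/(24 - 17*(-9))/504 = -30*(-9)/(24 + 153)*(1/504) = -30*(-9)/177*(1/504) = -30*(-9)*1/177*(1/504) = (90/59)*(1/504) = 5/1652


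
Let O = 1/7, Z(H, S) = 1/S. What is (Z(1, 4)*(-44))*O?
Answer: -11/7 ≈ -1.5714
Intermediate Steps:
O = ⅐ ≈ 0.14286
(Z(1, 4)*(-44))*O = (-44/4)*(⅐) = ((¼)*(-44))*(⅐) = -11*⅐ = -11/7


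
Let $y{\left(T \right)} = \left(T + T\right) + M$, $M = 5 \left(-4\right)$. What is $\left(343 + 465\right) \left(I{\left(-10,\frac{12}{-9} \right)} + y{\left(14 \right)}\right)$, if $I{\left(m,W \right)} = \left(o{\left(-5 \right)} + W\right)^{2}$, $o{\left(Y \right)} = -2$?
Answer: $\frac{138976}{9} \approx 15442.0$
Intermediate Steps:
$M = -20$
$I{\left(m,W \right)} = \left(-2 + W\right)^{2}$
$y{\left(T \right)} = -20 + 2 T$ ($y{\left(T \right)} = \left(T + T\right) - 20 = 2 T - 20 = -20 + 2 T$)
$\left(343 + 465\right) \left(I{\left(-10,\frac{12}{-9} \right)} + y{\left(14 \right)}\right) = \left(343 + 465\right) \left(\left(-2 + \frac{12}{-9}\right)^{2} + \left(-20 + 2 \cdot 14\right)\right) = 808 \left(\left(-2 + 12 \left(- \frac{1}{9}\right)\right)^{2} + \left(-20 + 28\right)\right) = 808 \left(\left(-2 - \frac{4}{3}\right)^{2} + 8\right) = 808 \left(\left(- \frac{10}{3}\right)^{2} + 8\right) = 808 \left(\frac{100}{9} + 8\right) = 808 \cdot \frac{172}{9} = \frac{138976}{9}$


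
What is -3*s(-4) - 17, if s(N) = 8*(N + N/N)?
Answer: 55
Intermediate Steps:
s(N) = 8 + 8*N (s(N) = 8*(N + 1) = 8*(1 + N) = 8 + 8*N)
-3*s(-4) - 17 = -3*(8 + 8*(-4)) - 17 = -3*(8 - 32) - 17 = -3*(-24) - 17 = 72 - 17 = 55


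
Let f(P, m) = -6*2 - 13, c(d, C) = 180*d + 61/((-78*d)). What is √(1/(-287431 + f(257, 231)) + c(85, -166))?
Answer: √5138002411576227570/18325320 ≈ 123.69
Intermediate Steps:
c(d, C) = 180*d - 61/(78*d) (c(d, C) = 180*d + 61*(-1/(78*d)) = 180*d - 61/(78*d))
f(P, m) = -25 (f(P, m) = -12 - 13 = -25)
√(1/(-287431 + f(257, 231)) + c(85, -166)) = √(1/(-287431 - 25) + (180*85 - 61/78/85)) = √(1/(-287456) + (15300 - 61/78*1/85)) = √(-1/287456 + (15300 - 61/6630)) = √(-1/287456 + 101438939/6630) = √(1121508909329/73301280) = √5138002411576227570/18325320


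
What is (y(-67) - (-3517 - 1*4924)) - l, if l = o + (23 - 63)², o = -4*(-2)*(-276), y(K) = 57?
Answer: 9106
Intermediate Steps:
o = -2208 (o = 8*(-276) = -2208)
l = -608 (l = -2208 + (23 - 63)² = -2208 + (-40)² = -2208 + 1600 = -608)
(y(-67) - (-3517 - 1*4924)) - l = (57 - (-3517 - 1*4924)) - 1*(-608) = (57 - (-3517 - 4924)) + 608 = (57 - 1*(-8441)) + 608 = (57 + 8441) + 608 = 8498 + 608 = 9106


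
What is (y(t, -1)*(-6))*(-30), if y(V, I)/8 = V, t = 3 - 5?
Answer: -2880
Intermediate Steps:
t = -2
y(V, I) = 8*V
(y(t, -1)*(-6))*(-30) = ((8*(-2))*(-6))*(-30) = -16*(-6)*(-30) = 96*(-30) = -2880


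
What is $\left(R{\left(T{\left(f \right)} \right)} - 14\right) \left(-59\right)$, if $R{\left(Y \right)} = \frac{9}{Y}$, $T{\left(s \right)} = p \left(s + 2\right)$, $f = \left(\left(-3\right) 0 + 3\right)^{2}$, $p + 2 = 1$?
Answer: $\frac{9617}{11} \approx 874.27$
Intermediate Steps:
$p = -1$ ($p = -2 + 1 = -1$)
$f = 9$ ($f = \left(0 + 3\right)^{2} = 3^{2} = 9$)
$T{\left(s \right)} = -2 - s$ ($T{\left(s \right)} = - (s + 2) = - (2 + s) = -2 - s$)
$\left(R{\left(T{\left(f \right)} \right)} - 14\right) \left(-59\right) = \left(\frac{9}{-2 - 9} - 14\right) \left(-59\right) = \left(\frac{9}{-11} - 14\right) \left(-59\right) = \left(9 \left(- \frac{1}{11}\right) - 14\right) \left(-59\right) = \left(- \frac{9}{11} - 14\right) \left(-59\right) = \left(- \frac{163}{11}\right) \left(-59\right) = \frac{9617}{11}$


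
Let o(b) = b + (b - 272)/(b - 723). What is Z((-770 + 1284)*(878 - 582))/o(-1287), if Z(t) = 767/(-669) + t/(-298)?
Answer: 34174322170/85902128597 ≈ 0.39783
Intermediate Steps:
Z(t) = -767/669 - t/298 (Z(t) = 767*(-1/669) + t*(-1/298) = -767/669 - t/298)
o(b) = b + (-272 + b)/(-723 + b)
Z((-770 + 1284)*(878 - 582))/o(-1287) = (-767/669 - (-770 + 1284)*(878 - 582)/298)/(((-272 + (-1287)² - 722*(-1287))/(-723 - 1287))) = (-767/669 - 257*296/149)/(((-272 + 1656369 + 929214)/(-2010))) = (-767/669 - 1/298*152144)/((-1/2010*2585311)) = (-767/669 - 76072/149)/(-2585311/2010) = -51006451/99681*(-2010/2585311) = 34174322170/85902128597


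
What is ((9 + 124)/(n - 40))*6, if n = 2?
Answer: -21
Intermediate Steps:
((9 + 124)/(n - 40))*6 = ((9 + 124)/(2 - 40))*6 = (133/(-38))*6 = (133*(-1/38))*6 = -7/2*6 = -21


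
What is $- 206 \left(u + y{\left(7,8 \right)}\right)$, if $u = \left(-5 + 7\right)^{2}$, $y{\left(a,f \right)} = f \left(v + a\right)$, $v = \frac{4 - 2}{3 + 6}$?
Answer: $- \frac{114536}{9} \approx -12726.0$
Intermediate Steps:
$v = \frac{2}{9} \approx 0.22222$
$y{\left(a,f \right)} = f \left(\frac{2}{9} + a\right)$
$u = 4$ ($u = 2^{2} = 4$)
$- 206 \left(u + y{\left(7,8 \right)}\right) = - 206 \left(4 + \frac{1}{9} \cdot 8 \left(2 + 9 \cdot 7\right)\right) = - 206 \left(4 + \frac{1}{9} \cdot 8 \left(2 + 63\right)\right) = - 206 \left(4 + \frac{1}{9} \cdot 8 \cdot 65\right) = - 206 \left(4 + \frac{520}{9}\right) = \left(-206\right) \frac{556}{9} = - \frac{114536}{9}$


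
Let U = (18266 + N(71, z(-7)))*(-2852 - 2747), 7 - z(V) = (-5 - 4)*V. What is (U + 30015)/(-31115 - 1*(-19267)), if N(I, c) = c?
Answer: 101927775/11848 ≈ 8603.0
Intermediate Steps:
z(V) = 7 + 9*V (z(V) = 7 - (-5 - 4)*V = 7 - (-9)*V = 7 + 9*V)
U = -101957790 (U = (18266 + (7 + 9*(-7)))*(-2852 - 2747) = (18266 + (7 - 63))*(-5599) = (18266 - 56)*(-5599) = 18210*(-5599) = -101957790)
(U + 30015)/(-31115 - 1*(-19267)) = (-101957790 + 30015)/(-31115 - 1*(-19267)) = -101927775/(-31115 + 19267) = -101927775/(-11848) = -101927775*(-1/11848) = 101927775/11848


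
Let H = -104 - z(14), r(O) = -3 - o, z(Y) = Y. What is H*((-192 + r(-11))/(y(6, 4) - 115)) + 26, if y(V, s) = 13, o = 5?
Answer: -10474/51 ≈ -205.37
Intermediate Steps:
r(O) = -8 (r(O) = -3 - 1*5 = -3 - 5 = -8)
H = -118 (H = -104 - 1*14 = -104 - 14 = -118)
H*((-192 + r(-11))/(y(6, 4) - 115)) + 26 = -118*(-192 - 8)/(13 - 115) + 26 = -(-23600)/(-102) + 26 = -(-23600)*(-1)/102 + 26 = -118*100/51 + 26 = -11800/51 + 26 = -10474/51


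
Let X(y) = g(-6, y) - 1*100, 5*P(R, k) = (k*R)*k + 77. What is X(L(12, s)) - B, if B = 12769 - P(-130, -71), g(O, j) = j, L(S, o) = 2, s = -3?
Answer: -719588/5 ≈ -1.4392e+5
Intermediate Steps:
P(R, k) = 77/5 + R*k**2/5 (P(R, k) = ((k*R)*k + 77)/5 = ((R*k)*k + 77)/5 = (R*k**2 + 77)/5 = (77 + R*k**2)/5 = 77/5 + R*k**2/5)
X(y) = -100 + y (X(y) = y - 1*100 = y - 100 = -100 + y)
B = 719098/5 (B = 12769 - (77/5 + (1/5)*(-130)*(-71)**2) = 12769 - (77/5 + (1/5)*(-130)*5041) = 12769 - (77/5 - 131066) = 12769 - 1*(-655253/5) = 12769 + 655253/5 = 719098/5 ≈ 1.4382e+5)
X(L(12, s)) - B = (-100 + 2) - 1*719098/5 = -98 - 719098/5 = -719588/5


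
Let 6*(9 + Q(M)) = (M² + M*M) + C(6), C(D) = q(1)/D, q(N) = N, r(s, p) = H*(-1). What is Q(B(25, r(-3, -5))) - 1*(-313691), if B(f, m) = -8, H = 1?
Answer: 11293321/36 ≈ 3.1370e+5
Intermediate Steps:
r(s, p) = -1 (r(s, p) = 1*(-1) = -1)
C(D) = 1/D
Q(M) = -323/36 + M²/3 (Q(M) = -9 + ((M² + M*M) + 1/6)/6 = -9 + ((M² + M²) + ⅙)/6 = -9 + (2*M² + ⅙)/6 = -9 + (⅙ + 2*M²)/6 = -9 + (1/36 + M²/3) = -323/36 + M²/3)
Q(B(25, r(-3, -5))) - 1*(-313691) = (-323/36 + (⅓)*(-8)²) - 1*(-313691) = (-323/36 + (⅓)*64) + 313691 = (-323/36 + 64/3) + 313691 = 445/36 + 313691 = 11293321/36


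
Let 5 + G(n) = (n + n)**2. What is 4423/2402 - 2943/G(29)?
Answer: 7787771/8068318 ≈ 0.96523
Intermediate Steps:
G(n) = -5 + 4*n**2 (G(n) = -5 + (n + n)**2 = -5 + (2*n)**2 = -5 + 4*n**2)
4423/2402 - 2943/G(29) = 4423/2402 - 2943/(-5 + 4*29**2) = 4423*(1/2402) - 2943/(-5 + 4*841) = 4423/2402 - 2943/(-5 + 3364) = 4423/2402 - 2943/3359 = 7787771/8068318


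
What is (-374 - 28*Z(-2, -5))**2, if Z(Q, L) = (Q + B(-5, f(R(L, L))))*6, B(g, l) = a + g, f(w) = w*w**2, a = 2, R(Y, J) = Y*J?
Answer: 217156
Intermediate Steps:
R(Y, J) = J*Y
f(w) = w**3
B(g, l) = 2 + g
Z(Q, L) = -18 + 6*Q (Z(Q, L) = (Q + (2 - 5))*6 = (Q - 3)*6 = (-3 + Q)*6 = -18 + 6*Q)
(-374 - 28*Z(-2, -5))**2 = (-374 - 28*(-18 + 6*(-2)))**2 = (-374 - 28*(-18 - 12))**2 = (-374 - 28*(-30))**2 = (-374 + 840)**2 = 466**2 = 217156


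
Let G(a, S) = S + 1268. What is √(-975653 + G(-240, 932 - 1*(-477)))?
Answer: 4*I*√60811 ≈ 986.4*I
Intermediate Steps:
G(a, S) = 1268 + S
√(-975653 + G(-240, 932 - 1*(-477))) = √(-975653 + (1268 + (932 - 1*(-477)))) = √(-975653 + (1268 + (932 + 477))) = √(-975653 + (1268 + 1409)) = √(-975653 + 2677) = √(-972976) = 4*I*√60811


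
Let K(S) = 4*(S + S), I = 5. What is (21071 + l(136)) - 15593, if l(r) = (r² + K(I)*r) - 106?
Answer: 29308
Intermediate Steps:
K(S) = 8*S (K(S) = 4*(2*S) = 8*S)
l(r) = -106 + r² + 40*r (l(r) = (r² + (8*5)*r) - 106 = (r² + 40*r) - 106 = -106 + r² + 40*r)
(21071 + l(136)) - 15593 = (21071 + (-106 + 136² + 40*136)) - 15593 = (21071 + (-106 + 18496 + 5440)) - 15593 = (21071 + 23830) - 15593 = 44901 - 15593 = 29308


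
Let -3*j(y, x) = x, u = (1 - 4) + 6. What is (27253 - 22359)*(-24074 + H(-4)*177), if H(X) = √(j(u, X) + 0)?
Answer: -117818156 + 577492*√3 ≈ -1.1682e+8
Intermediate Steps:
u = 3 (u = -3 + 6 = 3)
j(y, x) = -x/3
H(X) = √3*√(-X)/3 (H(X) = √(-X/3 + 0) = √(-X/3) = √3*√(-X)/3)
(27253 - 22359)*(-24074 + H(-4)*177) = (27253 - 22359)*(-24074 + (√3*√(-1*(-4))/3)*177) = 4894*(-24074 + (√3*√4/3)*177) = 4894*(-24074 + ((⅓)*√3*2)*177) = 4894*(-24074 + (2*√3/3)*177) = 4894*(-24074 + 118*√3) = -117818156 + 577492*√3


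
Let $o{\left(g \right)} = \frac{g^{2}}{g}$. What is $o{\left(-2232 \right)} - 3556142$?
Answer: $-3558374$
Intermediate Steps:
$o{\left(g \right)} = g$
$o{\left(-2232 \right)} - 3556142 = -2232 - 3556142 = -3558374$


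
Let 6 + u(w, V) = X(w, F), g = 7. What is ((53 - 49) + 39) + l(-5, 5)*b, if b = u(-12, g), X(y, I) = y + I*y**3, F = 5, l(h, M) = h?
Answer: 43333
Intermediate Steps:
u(w, V) = -6 + w + 5*w**3 (u(w, V) = -6 + (w + 5*w**3) = -6 + w + 5*w**3)
b = -8658 (b = -6 - 12 + 5*(-12)**3 = -6 - 12 + 5*(-1728) = -6 - 12 - 8640 = -8658)
((53 - 49) + 39) + l(-5, 5)*b = ((53 - 49) + 39) - 5*(-8658) = (4 + 39) + 43290 = 43 + 43290 = 43333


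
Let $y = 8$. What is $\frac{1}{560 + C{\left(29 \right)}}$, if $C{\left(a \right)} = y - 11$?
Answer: $\frac{1}{557} \approx 0.0017953$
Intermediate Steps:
$C{\left(a \right)} = -3$ ($C{\left(a \right)} = 8 - 11 = -3$)
$\frac{1}{560 + C{\left(29 \right)}} = \frac{1}{560 - 3} = \frac{1}{557}$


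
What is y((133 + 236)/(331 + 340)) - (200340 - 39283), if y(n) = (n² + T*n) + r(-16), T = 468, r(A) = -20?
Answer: -72407457064/450241 ≈ -1.6082e+5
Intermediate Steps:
y(n) = -20 + n² + 468*n (y(n) = (n² + 468*n) - 20 = -20 + n² + 468*n)
y((133 + 236)/(331 + 340)) - (200340 - 39283) = (-20 + ((133 + 236)/(331 + 340))² + 468*((133 + 236)/(331 + 340))) - (200340 - 39283) = (-20 + (369/671)² + 468*(369/671)) - 1*161057 = (-20 + (369*(1/671))² + 468*(369*(1/671))) - 161057 = (-20 + (369/671)² + 468*(369/671)) - 161057 = (-20 + 136161/450241 + 172692/671) - 161057 = 107007673/450241 - 161057 = -72407457064/450241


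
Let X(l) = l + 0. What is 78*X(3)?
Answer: 234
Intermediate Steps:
X(l) = l
78*X(3) = 78*3 = 234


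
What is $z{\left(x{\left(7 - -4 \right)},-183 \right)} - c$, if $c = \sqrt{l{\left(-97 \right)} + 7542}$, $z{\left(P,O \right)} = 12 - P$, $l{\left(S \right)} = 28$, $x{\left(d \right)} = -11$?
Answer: $23 - \sqrt{7570} \approx -64.006$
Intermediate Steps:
$c = \sqrt{7570}$ ($c = \sqrt{28 + 7542} = \sqrt{7570} \approx 87.006$)
$z{\left(x{\left(7 - -4 \right)},-183 \right)} - c = \left(12 - -11\right) - \sqrt{7570} = \left(12 + 11\right) - \sqrt{7570} = 23 - \sqrt{7570}$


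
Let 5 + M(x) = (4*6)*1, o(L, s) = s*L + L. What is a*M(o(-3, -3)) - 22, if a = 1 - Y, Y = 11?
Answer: -212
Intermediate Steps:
o(L, s) = L + L*s (o(L, s) = L*s + L = L + L*s)
a = -10 (a = 1 - 1*11 = 1 - 11 = -10)
M(x) = 19 (M(x) = -5 + (4*6)*1 = -5 + 24*1 = -5 + 24 = 19)
a*M(o(-3, -3)) - 22 = -10*19 - 22 = -190 - 22 = -212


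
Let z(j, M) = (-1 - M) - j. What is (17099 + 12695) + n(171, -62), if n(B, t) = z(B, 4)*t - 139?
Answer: 40567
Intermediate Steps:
z(j, M) = -1 - M - j
n(B, t) = -139 + t*(-5 - B) (n(B, t) = (-1 - 1*4 - B)*t - 139 = (-1 - 4 - B)*t - 139 = (-5 - B)*t - 139 = t*(-5 - B) - 139 = -139 + t*(-5 - B))
(17099 + 12695) + n(171, -62) = (17099 + 12695) + (-139 - 1*(-62)*(5 + 171)) = 29794 + (-139 - 1*(-62)*176) = 29794 + (-139 + 10912) = 29794 + 10773 = 40567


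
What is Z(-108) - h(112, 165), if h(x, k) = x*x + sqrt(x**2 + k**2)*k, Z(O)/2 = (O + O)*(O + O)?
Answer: 80768 - 165*sqrt(39769) ≈ 47863.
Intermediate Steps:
Z(O) = 8*O**2 (Z(O) = 2*((O + O)*(O + O)) = 2*((2*O)*(2*O)) = 2*(4*O**2) = 8*O**2)
h(x, k) = x**2 + k*sqrt(k**2 + x**2) (h(x, k) = x**2 + sqrt(k**2 + x**2)*k = x**2 + k*sqrt(k**2 + x**2))
Z(-108) - h(112, 165) = 8*(-108)**2 - (112**2 + 165*sqrt(165**2 + 112**2)) = 8*11664 - (12544 + 165*sqrt(27225 + 12544)) = 93312 - (12544 + 165*sqrt(39769)) = 93312 + (-12544 - 165*sqrt(39769)) = 80768 - 165*sqrt(39769)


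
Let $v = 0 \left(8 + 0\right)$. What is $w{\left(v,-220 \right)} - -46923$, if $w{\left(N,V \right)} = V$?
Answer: $46703$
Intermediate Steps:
$v = 0$ ($v = 0 \cdot 8 = 0$)
$w{\left(v,-220 \right)} - -46923 = -220 - -46923 = -220 + 46923 = 46703$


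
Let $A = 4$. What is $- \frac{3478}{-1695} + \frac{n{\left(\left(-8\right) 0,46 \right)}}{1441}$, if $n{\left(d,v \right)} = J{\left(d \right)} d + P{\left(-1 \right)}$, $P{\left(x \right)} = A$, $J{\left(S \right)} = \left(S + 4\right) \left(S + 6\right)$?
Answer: $\frac{5018578}{2442495} \approx 2.0547$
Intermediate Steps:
$J{\left(S \right)} = \left(4 + S\right) \left(6 + S\right)$
$P{\left(x \right)} = 4$
$n{\left(d,v \right)} = 4 + d \left(24 + d^{2} + 10 d\right)$ ($n{\left(d,v \right)} = \left(24 + d^{2} + 10 d\right) d + 4 = d \left(24 + d^{2} + 10 d\right) + 4 = 4 + d \left(24 + d^{2} + 10 d\right)$)
$- \frac{3478}{-1695} + \frac{n{\left(\left(-8\right) 0,46 \right)}}{1441} = - \frac{3478}{-1695} + \frac{4 + \left(-8\right) 0 \left(24 + \left(\left(-8\right) 0\right)^{2} + 10 \left(\left(-8\right) 0\right)\right)}{1441} = \left(-3478\right) \left(- \frac{1}{1695}\right) + \left(4 + 0 \left(24 + 0^{2} + 10 \cdot 0\right)\right) \frac{1}{1441} = \frac{3478}{1695} + \left(4 + 0 \left(24 + 0 + 0\right)\right) \frac{1}{1441} = \frac{3478}{1695} + \left(4 + 0 \cdot 24\right) \frac{1}{1441} = \frac{3478}{1695} + \left(4 + 0\right) \frac{1}{1441} = \frac{3478}{1695} + 4 \cdot \frac{1}{1441} = \frac{3478}{1695} + \frac{4}{1441} = \frac{5018578}{2442495}$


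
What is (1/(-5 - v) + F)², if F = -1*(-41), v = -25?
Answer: 674041/400 ≈ 1685.1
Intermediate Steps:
F = 41
(1/(-5 - v) + F)² = (1/(-5 - 1*(-25)) + 41)² = (1/(-5 + 25) + 41)² = (1/20 + 41)² = (821/20)² = 674041/400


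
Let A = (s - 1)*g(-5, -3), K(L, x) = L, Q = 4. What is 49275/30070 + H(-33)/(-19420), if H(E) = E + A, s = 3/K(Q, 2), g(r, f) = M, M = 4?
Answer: 23948572/14598985 ≈ 1.6404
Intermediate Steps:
g(r, f) = 4
s = 3/4 ≈ 0.75000
A = -1 (A = (3/4 - 1)*4 = -1/4*4 = -1)
H(E) = -1 + E (H(E) = E - 1 = -1 + E)
49275/30070 + H(-33)/(-19420) = 49275/30070 + (-1 - 33)/(-19420) = 49275*(1/30070) - 34*(-1/19420) = 9855/6014 + 17/9710 = 23948572/14598985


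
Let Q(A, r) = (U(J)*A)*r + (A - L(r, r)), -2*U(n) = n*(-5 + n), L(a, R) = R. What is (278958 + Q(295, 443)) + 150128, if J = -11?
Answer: -11071342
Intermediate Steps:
U(n) = -n*(-5 + n)/2
Q(A, r) = A - r - 88*A*r (Q(A, r) = (((1/2)*(-11)*(5 - 1*(-11)))*A)*r + (A - r) = (((1/2)*(-11)*(5 + 11))*A)*r + (A - r) = (((1/2)*(-11)*16)*A)*r + (A - r) = (-88*A)*r + (A - r) = -88*A*r + (A - r) = A - r - 88*A*r)
(278958 + Q(295, 443)) + 150128 = (278958 + (295 - 1*443 - 88*295*443)) + 150128 = (278958 + (295 - 443 - 11500280)) + 150128 = (278958 - 11500428) + 150128 = -11221470 + 150128 = -11071342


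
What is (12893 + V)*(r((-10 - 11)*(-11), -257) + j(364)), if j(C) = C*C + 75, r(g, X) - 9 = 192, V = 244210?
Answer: 34136079516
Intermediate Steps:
r(g, X) = 201 (r(g, X) = 9 + 192 = 201)
j(C) = 75 + C² (j(C) = C² + 75 = 75 + C²)
(12893 + V)*(r((-10 - 11)*(-11), -257) + j(364)) = (12893 + 244210)*(201 + (75 + 364²)) = 257103*(201 + (75 + 132496)) = 257103*(201 + 132571) = 257103*132772 = 34136079516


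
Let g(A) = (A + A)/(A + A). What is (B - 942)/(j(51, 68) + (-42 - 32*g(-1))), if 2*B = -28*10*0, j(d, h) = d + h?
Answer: -314/15 ≈ -20.933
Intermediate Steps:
g(A) = 1 (g(A) = (2*A)/((2*A)) = (2*A)*(1/(2*A)) = 1)
B = 0 (B = (-28*10*0)/2 = (-280*0)/2 = (½)*0 = 0)
(B - 942)/(j(51, 68) + (-42 - 32*g(-1))) = (0 - 942)/((51 + 68) + (-42 - 32*1)) = -942/(119 + (-42 - 32)) = -942/(119 - 74) = -942/45 = -942*1/45 = -314/15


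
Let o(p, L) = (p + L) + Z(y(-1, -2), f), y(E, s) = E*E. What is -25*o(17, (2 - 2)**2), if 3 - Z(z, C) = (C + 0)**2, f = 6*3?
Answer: 7600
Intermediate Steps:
f = 18
y(E, s) = E**2
Z(z, C) = 3 - C**2 (Z(z, C) = 3 - (C + 0)**2 = 3 - C**2)
o(p, L) = -321 + L + p (o(p, L) = (p + L) + (3 - 1*18**2) = (L + p) + (3 - 1*324) = (L + p) + (3 - 324) = (L + p) - 321 = -321 + L + p)
-25*o(17, (2 - 2)**2) = -25*(-321 + (2 - 2)**2 + 17) = -25*(-321 + 0**2 + 17) = -25*(-321 + 0 + 17) = -25*(-304) = 7600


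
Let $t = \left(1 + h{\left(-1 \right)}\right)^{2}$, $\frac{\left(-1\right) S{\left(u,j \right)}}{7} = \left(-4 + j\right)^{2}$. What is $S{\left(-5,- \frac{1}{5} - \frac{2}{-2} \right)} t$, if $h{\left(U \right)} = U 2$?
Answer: $- \frac{1792}{25} \approx -71.68$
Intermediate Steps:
$h{\left(U \right)} = 2 U$
$S{\left(u,j \right)} = - 7 \left(-4 + j\right)^{2}$
$t = 1$ ($t = \left(1 + 2 \left(-1\right)\right)^{2} = \left(1 - 2\right)^{2} = \left(-1\right)^{2} = 1$)
$S{\left(-5,- \frac{1}{5} - \frac{2}{-2} \right)} t = - 7 \left(-4 - \left(\frac{1}{5} - 1\right)\right)^{2} \cdot 1 = - 7 \left(-4 - - \frac{4}{5}\right)^{2} \cdot 1 = - 7 \left(-4 + \left(- \frac{1}{5} + 1\right)\right)^{2} \cdot 1 = - 7 \left(-4 + \frac{4}{5}\right)^{2} \cdot 1 = - 7 \left(- \frac{16}{5}\right)^{2} \cdot 1 = \left(-7\right) \frac{256}{25} \cdot 1 = \left(- \frac{1792}{25}\right) 1 = - \frac{1792}{25}$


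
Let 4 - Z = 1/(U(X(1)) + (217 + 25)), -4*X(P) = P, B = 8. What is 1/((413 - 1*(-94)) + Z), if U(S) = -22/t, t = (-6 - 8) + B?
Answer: 737/376604 ≈ 0.0019570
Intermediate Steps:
t = -6 (t = (-6 - 8) + 8 = -14 + 8 = -6)
X(P) = -P/4
U(S) = 11/3 (U(S) = -22/(-6) = -22*(-⅙) = 11/3)
Z = 2945/737 (Z = 4 - 1/(11/3 + (217 + 25)) = 4 - 1/(11/3 + 242) = 4 - 1/737/3 = 4 - 1*3/737 = 4 - 3/737 = 2945/737 ≈ 3.9959)
1/((413 - 1*(-94)) + Z) = 1/((413 - 1*(-94)) + 2945/737) = 1/((413 + 94) + 2945/737) = 1/(507 + 2945/737) = 1/(376604/737) = 737/376604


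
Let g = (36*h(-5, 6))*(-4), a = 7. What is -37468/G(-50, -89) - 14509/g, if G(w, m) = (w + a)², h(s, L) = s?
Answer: -53804101/1331280 ≈ -40.415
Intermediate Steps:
G(w, m) = (7 + w)² (G(w, m) = (w + 7)² = (7 + w)²)
g = 720 (g = (36*(-5))*(-4) = -180*(-4) = 720)
-37468/G(-50, -89) - 14509/g = -37468/(7 - 50)² - 14509/720 = -37468/((-43)²) - 14509*1/720 = -37468/1849 - 14509/720 = -53804101/1331280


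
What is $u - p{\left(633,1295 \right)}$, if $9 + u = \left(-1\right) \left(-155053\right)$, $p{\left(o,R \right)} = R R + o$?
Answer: $-1522614$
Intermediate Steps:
$p{\left(o,R \right)} = o + R^{2}$ ($p{\left(o,R \right)} = R^{2} + o = o + R^{2}$)
$u = 155044$ ($u = -9 - -155053 = -9 + 155053 = 155044$)
$u - p{\left(633,1295 \right)} = 155044 - \left(633 + 1295^{2}\right) = 155044 - \left(633 + 1677025\right) = 155044 - 1677658 = -1522614$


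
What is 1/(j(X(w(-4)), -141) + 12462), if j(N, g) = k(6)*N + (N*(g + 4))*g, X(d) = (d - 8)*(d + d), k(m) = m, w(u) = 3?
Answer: -1/567228 ≈ -1.7630e-6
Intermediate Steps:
X(d) = 2*d*(-8 + d) (X(d) = (-8 + d)*(2*d) = 2*d*(-8 + d))
j(N, g) = 6*N + N*g*(4 + g) (j(N, g) = 6*N + (N*(g + 4))*g = 6*N + (N*(4 + g))*g = 6*N + N*g*(4 + g))
1/(j(X(w(-4)), -141) + 12462) = 1/((2*3*(-8 + 3))*(6 + (-141)² + 4*(-141)) + 12462) = 1/((2*3*(-5))*(6 + 19881 - 564) + 12462) = 1/(-30*19323 + 12462) = 1/(-579690 + 12462) = 1/(-567228) = -1/567228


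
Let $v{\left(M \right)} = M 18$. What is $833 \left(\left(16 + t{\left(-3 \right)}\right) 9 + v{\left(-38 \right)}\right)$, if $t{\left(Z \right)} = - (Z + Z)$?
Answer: $-404838$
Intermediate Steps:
$v{\left(M \right)} = 18 M$
$t{\left(Z \right)} = - 2 Z$
$833 \left(\left(16 + t{\left(-3 \right)}\right) 9 + v{\left(-38 \right)}\right) = 833 \left(\left(16 - -6\right) 9 + 18 \left(-38\right)\right) = 833 \left(\left(16 + 6\right) 9 - 684\right) = 833 \left(22 \cdot 9 - 684\right) = 833 \left(198 - 684\right) = 833 \left(-486\right) = -404838$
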